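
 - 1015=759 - 1774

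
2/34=1/17= 0.06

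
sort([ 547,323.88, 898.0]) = [ 323.88,547,  898.0 ] 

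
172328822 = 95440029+76888793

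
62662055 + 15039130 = 77701185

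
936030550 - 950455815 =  - 14425265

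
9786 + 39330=49116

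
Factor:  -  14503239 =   -  3^3*537157^1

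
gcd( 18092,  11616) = 4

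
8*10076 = 80608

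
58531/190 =308+11/190 = 308.06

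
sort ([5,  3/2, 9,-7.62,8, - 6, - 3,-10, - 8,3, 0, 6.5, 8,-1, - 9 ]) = [ - 10, - 9, - 8,-7.62,  -  6,-3, - 1,0, 3/2, 3, 5,6.5,8, 8, 9] 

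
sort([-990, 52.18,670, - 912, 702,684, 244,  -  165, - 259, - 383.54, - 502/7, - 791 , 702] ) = [-990, - 912, - 791, - 383.54, - 259, - 165, - 502/7,  52.18, 244, 670, 684  ,  702,702] 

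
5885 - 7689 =  -  1804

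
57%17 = 6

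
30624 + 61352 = 91976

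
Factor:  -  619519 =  - 179^1*3461^1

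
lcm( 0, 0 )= 0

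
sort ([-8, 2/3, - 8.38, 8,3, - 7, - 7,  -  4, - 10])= [-10, - 8.38, - 8,  -  7, - 7, - 4 , 2/3,  3,8]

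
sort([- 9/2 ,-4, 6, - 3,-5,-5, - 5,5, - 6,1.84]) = [- 6, - 5 , - 5, - 5, - 9/2,  -  4,  -  3 , 1.84,  5,6 ]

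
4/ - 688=-1 + 171/172=-0.01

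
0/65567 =0=   0.00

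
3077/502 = 6 + 65/502=6.13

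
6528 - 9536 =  - 3008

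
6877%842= 141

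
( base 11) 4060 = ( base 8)12416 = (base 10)5390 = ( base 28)6oe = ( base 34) 4mi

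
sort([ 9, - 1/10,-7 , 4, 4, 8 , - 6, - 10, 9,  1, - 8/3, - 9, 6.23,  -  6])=[-10, - 9,-7, - 6,-6, - 8/3, - 1/10,1,4, 4, 6.23, 8,9, 9 ]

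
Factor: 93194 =2^1*17^1*2741^1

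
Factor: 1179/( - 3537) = -3^(-1) = -1/3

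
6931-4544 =2387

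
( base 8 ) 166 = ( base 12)9A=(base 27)4A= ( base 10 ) 118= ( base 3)11101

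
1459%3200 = 1459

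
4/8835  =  4/8835 = 0.00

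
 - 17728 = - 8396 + -9332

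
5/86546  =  5/86546 = 0.00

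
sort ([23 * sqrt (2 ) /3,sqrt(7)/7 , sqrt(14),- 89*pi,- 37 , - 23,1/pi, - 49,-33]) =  [-89 * pi, - 49, -37 , - 33 ,-23,1/pi, sqrt(7 )/7, sqrt (14 ),23*sqrt (2 )/3 ] 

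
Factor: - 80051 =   -  80051^1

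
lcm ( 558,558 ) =558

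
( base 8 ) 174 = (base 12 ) a4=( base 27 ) 4G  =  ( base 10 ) 124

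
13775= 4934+8841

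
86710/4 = 43355/2 =21677.50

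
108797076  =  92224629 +16572447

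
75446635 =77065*979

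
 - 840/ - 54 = 15+5/9 = 15.56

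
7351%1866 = 1753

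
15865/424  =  15865/424= 37.42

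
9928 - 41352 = -31424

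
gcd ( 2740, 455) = 5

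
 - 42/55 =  - 42/55 = - 0.76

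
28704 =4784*6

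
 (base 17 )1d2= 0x200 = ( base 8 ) 1000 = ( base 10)512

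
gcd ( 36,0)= 36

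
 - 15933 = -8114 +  - 7819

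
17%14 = 3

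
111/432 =37/144 = 0.26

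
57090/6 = 9515 = 9515.00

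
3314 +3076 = 6390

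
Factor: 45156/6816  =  2^( -3 )*53^1= 53/8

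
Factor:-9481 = -19^1*499^1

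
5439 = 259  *21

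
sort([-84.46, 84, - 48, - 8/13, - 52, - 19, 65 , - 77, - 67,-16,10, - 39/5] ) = [ - 84.46, - 77, - 67, - 52, - 48,-19, - 16,-39/5, - 8/13, 10,65,  84]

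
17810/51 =349 + 11/51 = 349.22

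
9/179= 9/179 = 0.05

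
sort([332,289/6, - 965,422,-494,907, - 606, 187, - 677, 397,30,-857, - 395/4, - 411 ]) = [-965, - 857, - 677 , - 606, - 494, - 411, - 395/4, 30, 289/6, 187, 332, 397,422,907]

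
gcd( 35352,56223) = 9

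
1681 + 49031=50712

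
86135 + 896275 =982410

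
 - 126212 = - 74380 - 51832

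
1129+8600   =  9729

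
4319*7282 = 31450958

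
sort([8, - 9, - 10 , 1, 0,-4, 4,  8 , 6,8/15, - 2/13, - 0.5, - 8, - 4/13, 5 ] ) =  [ - 10, - 9, - 8,- 4,- 0.5, - 4/13, - 2/13, 0, 8/15, 1,  4, 5,  6,8,  8]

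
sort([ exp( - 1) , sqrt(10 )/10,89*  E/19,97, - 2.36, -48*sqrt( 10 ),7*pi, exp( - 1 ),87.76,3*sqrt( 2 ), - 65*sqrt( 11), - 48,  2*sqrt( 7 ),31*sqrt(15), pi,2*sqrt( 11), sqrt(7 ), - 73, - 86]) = [-65*sqrt(11 ), -48*sqrt(10), - 86, - 73, - 48, - 2.36,  sqrt( 10 )/10,exp( - 1),exp( - 1), sqrt( 7 ),pi, 3 * sqrt( 2),2*sqrt( 7),2*sqrt( 11),89*E/19, 7 * pi,87.76,97, 31 * sqrt( 15 ) ] 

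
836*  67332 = 56289552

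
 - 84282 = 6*(-14047) 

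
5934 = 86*69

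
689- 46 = 643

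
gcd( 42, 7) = 7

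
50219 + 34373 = 84592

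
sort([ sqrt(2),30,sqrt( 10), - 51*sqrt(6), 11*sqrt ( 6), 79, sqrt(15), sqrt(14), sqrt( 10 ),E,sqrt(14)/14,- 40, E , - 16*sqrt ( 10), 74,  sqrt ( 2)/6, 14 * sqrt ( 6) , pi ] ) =[  -  51*sqrt(  6),  -  16*sqrt(10), - 40,sqrt(2)/6, sqrt( 14)/14 , sqrt(2), E,E, pi, sqrt(10 ),sqrt(10), sqrt( 14 ), sqrt( 15 ), 11*sqrt ( 6 ), 30, 14 * sqrt(6), 74,79]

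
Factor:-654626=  - 2^1*7^1 * 19^1*23^1*107^1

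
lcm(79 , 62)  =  4898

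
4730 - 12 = 4718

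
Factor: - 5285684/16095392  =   - 2^( - 3 ) * 151^( - 1) * 3331^( - 1)*1321421^1 =- 1321421/4023848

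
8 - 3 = 5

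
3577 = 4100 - 523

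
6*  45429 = 272574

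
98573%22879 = 7057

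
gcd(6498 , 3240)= 18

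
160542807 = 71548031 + 88994776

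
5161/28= 5161/28=184.32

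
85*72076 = 6126460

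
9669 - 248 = 9421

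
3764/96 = 941/24=39.21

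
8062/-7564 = - 2+3533/3782 = - 1.07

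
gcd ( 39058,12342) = 2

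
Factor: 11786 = 2^1*71^1*83^1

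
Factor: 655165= 5^1* 7^1*18719^1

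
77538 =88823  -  11285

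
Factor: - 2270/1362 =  - 3^ (- 1)*5^1 = - 5/3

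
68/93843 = 68/93843 = 0.00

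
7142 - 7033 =109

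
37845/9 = 4205 = 4205.00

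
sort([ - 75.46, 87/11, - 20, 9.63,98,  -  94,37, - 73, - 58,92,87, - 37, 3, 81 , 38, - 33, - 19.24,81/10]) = [  -  94, - 75.46, - 73, - 58, - 37,-33, - 20, - 19.24, 3,87/11, 81/10, 9.63, 37, 38, 81, 87, 92, 98 ]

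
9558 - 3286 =6272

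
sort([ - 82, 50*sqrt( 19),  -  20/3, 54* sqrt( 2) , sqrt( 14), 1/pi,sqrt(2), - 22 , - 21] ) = [ - 82,-22, - 21, - 20/3, 1/pi,sqrt(2),sqrt(14), 54*sqrt( 2),50*  sqrt(19)]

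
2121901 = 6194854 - 4072953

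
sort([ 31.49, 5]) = [ 5, 31.49 ]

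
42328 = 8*5291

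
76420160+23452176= 99872336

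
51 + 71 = 122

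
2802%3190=2802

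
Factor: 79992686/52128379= 2^1*39996343^1*52128379^(- 1 ) 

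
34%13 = 8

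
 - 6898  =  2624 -9522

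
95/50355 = 19/10071 = 0.00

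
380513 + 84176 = 464689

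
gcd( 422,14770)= 422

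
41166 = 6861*6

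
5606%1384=70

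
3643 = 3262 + 381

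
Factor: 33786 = 2^1*3^2* 1877^1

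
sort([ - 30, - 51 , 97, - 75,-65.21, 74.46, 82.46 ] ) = [ - 75,-65.21,  -  51 , - 30, 74.46,82.46 , 97 ] 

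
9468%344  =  180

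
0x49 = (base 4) 1021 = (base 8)111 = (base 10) 73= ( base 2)1001001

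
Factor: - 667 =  - 23^1*29^1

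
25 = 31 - 6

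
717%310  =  97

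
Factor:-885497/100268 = -2^( - 2)*7^ (  -  1)*3581^(- 1 )* 885497^1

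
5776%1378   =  264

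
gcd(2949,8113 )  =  1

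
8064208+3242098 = 11306306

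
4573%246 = 145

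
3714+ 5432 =9146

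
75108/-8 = -18777/2 =-9388.50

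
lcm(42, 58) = 1218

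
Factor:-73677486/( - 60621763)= 2^1*3^1*191^1  *  239^1*263^(-1)  *269^1*230501^( - 1) 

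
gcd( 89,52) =1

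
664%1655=664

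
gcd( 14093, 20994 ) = 1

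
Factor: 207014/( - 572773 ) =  - 2^1*89^1 * 419^(-1 )*1163^1*1367^(-1 )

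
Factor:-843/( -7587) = 1/9 = 3^( - 2)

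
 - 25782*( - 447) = 11524554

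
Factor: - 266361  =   - 3^1 * 19^1 * 4673^1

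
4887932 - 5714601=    - 826669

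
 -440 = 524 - 964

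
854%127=92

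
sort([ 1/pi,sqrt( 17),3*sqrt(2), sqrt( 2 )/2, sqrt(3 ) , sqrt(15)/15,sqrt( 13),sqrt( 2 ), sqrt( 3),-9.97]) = [-9.97,sqrt (15)/15,1/pi, sqrt ( 2)/2,sqrt( 2), sqrt( 3), sqrt( 3 ) , sqrt(  13),sqrt( 17),3  *sqrt( 2) ]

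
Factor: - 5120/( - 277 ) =2^10*5^1 * 277^( -1)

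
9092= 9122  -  30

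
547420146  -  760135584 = -212715438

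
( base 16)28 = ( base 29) 1B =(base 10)40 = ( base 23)1h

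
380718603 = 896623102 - 515904499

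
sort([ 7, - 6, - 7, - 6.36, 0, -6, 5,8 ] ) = [ - 7, - 6.36 , - 6, - 6, 0,5, 7, 8] 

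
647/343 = 1 + 304/343 = 1.89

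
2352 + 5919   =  8271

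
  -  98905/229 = -98905/229=- 431.90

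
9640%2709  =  1513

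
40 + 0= 40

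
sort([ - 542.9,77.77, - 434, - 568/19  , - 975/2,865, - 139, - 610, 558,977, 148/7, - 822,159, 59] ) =[- 822, - 610, - 542.9, - 975/2,-434, -139, - 568/19, 148/7,59 , 77.77,159,558,865,977 ] 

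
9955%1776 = 1075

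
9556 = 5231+4325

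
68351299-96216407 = -27865108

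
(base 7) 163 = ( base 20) 4E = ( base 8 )136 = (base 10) 94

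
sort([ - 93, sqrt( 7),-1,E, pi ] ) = [  -  93,-1, sqrt( 7 ), E, pi ]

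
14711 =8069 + 6642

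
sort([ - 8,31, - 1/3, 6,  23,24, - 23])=[ - 23, - 8, - 1/3,6, 23,24,31 ]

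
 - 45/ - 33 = 1 + 4/11 = 1.36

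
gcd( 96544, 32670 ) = 2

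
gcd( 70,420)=70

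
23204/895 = 23204/895 = 25.93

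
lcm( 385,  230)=17710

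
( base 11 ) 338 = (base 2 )110010100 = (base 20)104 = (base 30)DE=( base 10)404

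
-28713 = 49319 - 78032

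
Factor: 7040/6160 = 8/7 = 2^3*7^( - 1)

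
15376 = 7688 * 2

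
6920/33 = 209  +  23/33  =  209.70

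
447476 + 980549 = 1428025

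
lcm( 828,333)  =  30636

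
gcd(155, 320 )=5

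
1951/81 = 1951/81 = 24.09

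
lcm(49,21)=147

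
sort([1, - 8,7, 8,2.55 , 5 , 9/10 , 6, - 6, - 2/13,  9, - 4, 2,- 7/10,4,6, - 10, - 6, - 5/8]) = [ - 10, -8, - 6, - 6, - 4, - 7/10,  -  5/8, - 2/13,  9/10,1, 2,2.55,4, 5,6, 6, 7, 8,9 ]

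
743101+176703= 919804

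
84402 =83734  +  668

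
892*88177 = 78653884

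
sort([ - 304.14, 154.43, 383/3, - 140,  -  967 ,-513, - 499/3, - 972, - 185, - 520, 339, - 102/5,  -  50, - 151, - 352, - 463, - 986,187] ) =[ - 986,  -  972, - 967, - 520, - 513, - 463, - 352, - 304.14, - 185, - 499/3, - 151, - 140, - 50, -102/5,383/3, 154.43,187, 339]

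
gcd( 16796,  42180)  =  76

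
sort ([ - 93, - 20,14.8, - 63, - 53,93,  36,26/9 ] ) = [ - 93, - 63,-53, - 20, 26/9, 14.8, 36,  93]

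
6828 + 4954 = 11782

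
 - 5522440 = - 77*71720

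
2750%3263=2750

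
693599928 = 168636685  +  524963243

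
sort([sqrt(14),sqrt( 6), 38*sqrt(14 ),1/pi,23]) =[1/pi,sqrt( 6),  sqrt ( 14),23 , 38*sqrt( 14) ]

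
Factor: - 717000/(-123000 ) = 41^( - 1 )*239^1 = 239/41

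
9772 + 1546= 11318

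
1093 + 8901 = 9994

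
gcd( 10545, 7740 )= 15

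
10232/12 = 2558/3  =  852.67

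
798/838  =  399/419 = 0.95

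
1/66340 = 1/66340 = 0.00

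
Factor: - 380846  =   - 2^1*109^1 * 1747^1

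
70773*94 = 6652662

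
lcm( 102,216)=3672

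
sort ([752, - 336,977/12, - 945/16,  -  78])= [  -  336,-78 , - 945/16,977/12, 752]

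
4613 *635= 2929255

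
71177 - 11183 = 59994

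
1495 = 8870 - 7375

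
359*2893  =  1038587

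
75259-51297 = 23962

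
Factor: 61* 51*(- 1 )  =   - 3111 = - 3^1*17^1 * 61^1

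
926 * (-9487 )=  - 8784962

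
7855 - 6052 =1803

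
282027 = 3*94009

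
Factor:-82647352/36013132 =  - 20661838/9003283 = - 2^1*19^(-1 )*53^1*421^1* 463^1*473857^( - 1) 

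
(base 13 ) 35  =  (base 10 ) 44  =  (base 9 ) 48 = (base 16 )2c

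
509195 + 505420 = 1014615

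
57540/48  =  1198 + 3/4 = 1198.75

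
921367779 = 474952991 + 446414788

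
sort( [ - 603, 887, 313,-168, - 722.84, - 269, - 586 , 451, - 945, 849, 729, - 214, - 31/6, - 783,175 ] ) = [ - 945, - 783, - 722.84, - 603,-586,- 269,-214, - 168, - 31/6 , 175, 313, 451, 729, 849, 887]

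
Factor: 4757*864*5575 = 2^5*3^3*5^2 *67^1 * 71^1*223^1 = 22913517600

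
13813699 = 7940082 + 5873617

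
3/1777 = 3/1777 =0.00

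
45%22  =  1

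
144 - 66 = 78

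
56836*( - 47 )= - 2671292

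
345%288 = 57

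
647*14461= 9356267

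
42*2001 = 84042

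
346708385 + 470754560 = 817462945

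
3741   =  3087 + 654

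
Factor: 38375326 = 2^1* 11^1 *19^1*91807^1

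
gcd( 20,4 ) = 4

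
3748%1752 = 244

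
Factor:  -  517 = -11^1 * 47^1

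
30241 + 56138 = 86379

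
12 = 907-895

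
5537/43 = 5537/43 = 128.77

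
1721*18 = 30978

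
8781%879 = 870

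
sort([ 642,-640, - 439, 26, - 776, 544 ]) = [ - 776, - 640, - 439, 26, 544, 642 ] 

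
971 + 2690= 3661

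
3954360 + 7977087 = 11931447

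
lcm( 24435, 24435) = 24435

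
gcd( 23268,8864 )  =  1108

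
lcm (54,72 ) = 216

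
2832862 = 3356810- 523948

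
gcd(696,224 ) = 8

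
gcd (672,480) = 96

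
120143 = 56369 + 63774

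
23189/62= 374 + 1/62= 374.02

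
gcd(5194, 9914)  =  2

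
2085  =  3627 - 1542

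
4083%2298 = 1785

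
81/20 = 4 + 1/20 = 4.05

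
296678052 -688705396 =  - 392027344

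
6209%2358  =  1493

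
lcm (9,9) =9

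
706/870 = 353/435 = 0.81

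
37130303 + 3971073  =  41101376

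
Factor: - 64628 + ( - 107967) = -5^1*34519^1 =-172595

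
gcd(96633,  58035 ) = 3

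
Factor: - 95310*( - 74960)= 2^5*3^3 * 5^2*353^1*937^1 = 7144437600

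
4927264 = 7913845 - 2986581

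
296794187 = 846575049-549780862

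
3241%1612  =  17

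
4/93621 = 4/93621= 0.00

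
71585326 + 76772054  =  148357380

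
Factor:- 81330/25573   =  -2^1 * 3^1* 5^1*107^(-1)* 239^( - 1 )*2711^1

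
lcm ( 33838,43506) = 304542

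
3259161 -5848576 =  - 2589415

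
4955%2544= 2411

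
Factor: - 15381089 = -19^1*23^1*61^1 * 577^1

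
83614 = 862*97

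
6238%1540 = 78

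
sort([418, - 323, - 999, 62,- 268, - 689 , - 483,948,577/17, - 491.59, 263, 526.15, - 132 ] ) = [ - 999, - 689,  -  491.59, - 483, - 323, - 268, - 132, 577/17, 62, 263,418, 526.15 , 948]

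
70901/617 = 70901/617  =  114.91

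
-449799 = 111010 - 560809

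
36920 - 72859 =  - 35939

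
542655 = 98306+444349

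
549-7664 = -7115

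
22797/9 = 2533 = 2533.00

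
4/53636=1/13409= 0.00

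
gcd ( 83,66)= 1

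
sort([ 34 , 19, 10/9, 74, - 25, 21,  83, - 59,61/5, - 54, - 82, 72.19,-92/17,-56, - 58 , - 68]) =[ - 82, - 68,-59, - 58, - 56 ,-54 , - 25, - 92/17,10/9, 61/5,19,21,  34,72.19 , 74 , 83 ] 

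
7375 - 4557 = 2818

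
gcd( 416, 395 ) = 1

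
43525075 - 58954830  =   - 15429755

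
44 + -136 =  - 92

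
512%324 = 188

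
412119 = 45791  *9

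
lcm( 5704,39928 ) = 39928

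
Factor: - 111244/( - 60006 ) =406/219=2^1*3^ ( - 1 )*7^1*29^1*73^( - 1 ) 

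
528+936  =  1464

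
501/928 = 501/928= 0.54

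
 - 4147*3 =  - 12441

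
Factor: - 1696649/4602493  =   - 7^( - 1)*657499^( - 1 )*1696649^1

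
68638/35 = 1961 + 3/35=1961.09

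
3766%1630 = 506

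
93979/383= 93979/383   =  245.38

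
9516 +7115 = 16631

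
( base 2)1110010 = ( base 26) 4A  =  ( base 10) 114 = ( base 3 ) 11020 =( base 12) 96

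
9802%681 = 268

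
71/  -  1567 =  - 1 + 1496/1567=- 0.05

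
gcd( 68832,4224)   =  96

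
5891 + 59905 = 65796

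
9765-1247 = 8518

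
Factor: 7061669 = 1051^1 * 6719^1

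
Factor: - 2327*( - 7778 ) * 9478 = 2^2*7^1*13^1*179^1*677^1*3889^1 = 171546170068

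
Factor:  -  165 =-3^1 * 5^1*11^1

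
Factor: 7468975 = 5^2 * 298759^1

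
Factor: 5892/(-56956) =- 3/29= -3^1 * 29^( - 1 )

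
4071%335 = 51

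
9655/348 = 27 + 259/348  =  27.74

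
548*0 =0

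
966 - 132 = 834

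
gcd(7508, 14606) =2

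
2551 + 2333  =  4884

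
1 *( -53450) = -53450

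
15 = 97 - 82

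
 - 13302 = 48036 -61338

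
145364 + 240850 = 386214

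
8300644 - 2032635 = 6268009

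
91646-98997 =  - 7351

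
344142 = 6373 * 54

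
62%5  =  2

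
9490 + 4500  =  13990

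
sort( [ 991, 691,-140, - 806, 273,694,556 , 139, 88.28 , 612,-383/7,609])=[ - 806, -140,-383/7,  88.28,139, 273,  556, 609,612,  691 , 694,991] 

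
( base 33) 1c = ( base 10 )45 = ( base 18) 29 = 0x2d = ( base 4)231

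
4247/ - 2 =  - 2124 + 1/2 = - 2123.50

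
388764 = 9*43196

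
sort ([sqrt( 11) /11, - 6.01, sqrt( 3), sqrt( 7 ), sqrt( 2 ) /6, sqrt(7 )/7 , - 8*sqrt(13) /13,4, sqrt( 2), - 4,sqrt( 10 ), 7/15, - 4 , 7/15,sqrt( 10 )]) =[-6.01, - 4, - 4, - 8*sqrt(13 ) /13, sqrt ( 2)/6, sqrt( 11)/11, sqrt(7 )/7, 7/15, 7/15,sqrt( 2), sqrt(3), sqrt( 7 ),sqrt( 10), sqrt(10), 4]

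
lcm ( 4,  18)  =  36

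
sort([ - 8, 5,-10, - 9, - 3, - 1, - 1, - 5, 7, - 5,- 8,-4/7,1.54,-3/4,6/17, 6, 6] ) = [ - 10,  -  9, - 8, - 8 , - 5, - 5, - 3, - 1, - 1, - 3/4,  -  4/7, 6/17,1.54,5,6,6, 7 ] 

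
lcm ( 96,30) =480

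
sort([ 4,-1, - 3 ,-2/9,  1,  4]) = [- 3, - 1, - 2/9, 1, 4, 4]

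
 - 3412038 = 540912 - 3952950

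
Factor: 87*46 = 2^1*3^1 * 23^1 * 29^1 = 4002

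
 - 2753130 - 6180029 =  - 8933159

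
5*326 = 1630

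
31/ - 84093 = - 31/84093 =-0.00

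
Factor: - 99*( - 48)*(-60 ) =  - 285120= - 2^6*3^4*5^1*11^1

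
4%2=0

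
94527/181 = 94527/181 =522.25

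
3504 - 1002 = 2502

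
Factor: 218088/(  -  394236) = - 2^1*13^1*47^( - 1) = - 26/47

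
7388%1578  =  1076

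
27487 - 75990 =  - 48503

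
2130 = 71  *30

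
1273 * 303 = 385719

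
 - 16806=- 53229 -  -36423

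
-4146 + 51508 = 47362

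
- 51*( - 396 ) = 20196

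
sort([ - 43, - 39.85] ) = [ - 43,-39.85] 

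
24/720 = 1/30 = 0.03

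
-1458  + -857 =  - 2315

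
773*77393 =59824789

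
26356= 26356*1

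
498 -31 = 467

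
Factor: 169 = 13^2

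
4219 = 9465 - 5246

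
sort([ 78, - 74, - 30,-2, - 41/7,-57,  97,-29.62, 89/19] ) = [ - 74,  -  57, - 30, - 29.62, - 41/7, - 2, 89/19, 78 , 97] 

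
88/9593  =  88/9593 =0.01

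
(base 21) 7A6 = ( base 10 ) 3303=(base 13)1671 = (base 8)6347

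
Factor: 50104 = 2^3 * 6263^1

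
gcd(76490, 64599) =1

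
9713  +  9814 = 19527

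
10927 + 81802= 92729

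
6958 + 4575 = 11533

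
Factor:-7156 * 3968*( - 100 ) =2^11 * 5^2*31^1*1789^1 = 2839500800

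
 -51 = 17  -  68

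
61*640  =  39040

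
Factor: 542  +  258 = 800 = 2^5*5^2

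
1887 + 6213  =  8100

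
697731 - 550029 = 147702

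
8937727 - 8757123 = 180604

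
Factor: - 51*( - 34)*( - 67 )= - 2^1*3^1*17^2*67^1 = -116178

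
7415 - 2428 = 4987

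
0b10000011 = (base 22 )5l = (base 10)131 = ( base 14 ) 95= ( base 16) 83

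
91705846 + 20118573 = 111824419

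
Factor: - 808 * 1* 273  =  -2^3*3^1* 7^1* 13^1 * 101^1 = - 220584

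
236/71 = 3  +  23/71  =  3.32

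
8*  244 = 1952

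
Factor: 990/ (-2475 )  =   - 2/5 = - 2^1*5^(-1 ) 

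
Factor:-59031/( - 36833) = 3^2*7^1*937^1 * 36833^( - 1) 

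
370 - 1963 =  - 1593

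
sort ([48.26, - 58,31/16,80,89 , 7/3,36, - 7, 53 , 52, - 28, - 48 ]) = [ - 58,  -  48,- 28,  -  7,31/16,7/3, 36 , 48.26 , 52 , 53, 80, 89 ]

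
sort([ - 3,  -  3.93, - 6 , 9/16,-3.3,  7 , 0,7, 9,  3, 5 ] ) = [ - 6, - 3.93,-3.3, - 3, 0,  9/16,3,5, 7, 7, 9 ]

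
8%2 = 0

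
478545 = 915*523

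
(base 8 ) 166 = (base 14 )86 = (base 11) a8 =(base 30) 3S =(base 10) 118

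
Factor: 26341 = 7^1*53^1*71^1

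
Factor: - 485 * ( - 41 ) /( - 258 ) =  - 19885/258 = - 2^( - 1 )*3^ ( - 1 )*5^1*41^1*43^ ( - 1)*97^1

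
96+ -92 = 4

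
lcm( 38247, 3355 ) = 191235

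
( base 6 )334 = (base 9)154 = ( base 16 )82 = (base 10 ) 130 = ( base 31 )46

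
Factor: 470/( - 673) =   -  2^1*5^1*47^1*673^(-1) 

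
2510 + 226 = 2736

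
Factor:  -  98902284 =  - 2^2*3^1*13^1*223^1*2843^1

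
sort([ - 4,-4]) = [ - 4, - 4]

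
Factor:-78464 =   -  2^7*613^1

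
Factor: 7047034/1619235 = 2^1*3^( - 2 )*5^( - 1)*71^1*35983^( - 1) *49627^1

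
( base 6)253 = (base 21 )50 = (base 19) 5A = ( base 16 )69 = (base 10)105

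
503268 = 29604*17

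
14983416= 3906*3836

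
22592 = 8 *2824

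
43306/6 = 7217 + 2/3 =7217.67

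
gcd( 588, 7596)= 12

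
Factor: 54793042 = 2^1*1621^1 *16901^1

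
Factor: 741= 3^1*13^1  *  19^1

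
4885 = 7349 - 2464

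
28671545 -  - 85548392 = 114219937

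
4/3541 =4/3541 = 0.00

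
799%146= 69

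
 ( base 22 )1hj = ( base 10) 877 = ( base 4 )31231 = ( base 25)1A2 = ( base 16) 36d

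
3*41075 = 123225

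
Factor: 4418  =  2^1*47^2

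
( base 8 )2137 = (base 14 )59D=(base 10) 1119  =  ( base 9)1473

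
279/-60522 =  - 1 + 20081/20174=- 0.00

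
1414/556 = 2 + 151/278 = 2.54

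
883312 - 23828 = 859484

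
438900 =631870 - 192970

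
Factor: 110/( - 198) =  - 3^( - 2)*5^1 =- 5/9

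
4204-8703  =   - 4499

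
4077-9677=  - 5600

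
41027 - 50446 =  - 9419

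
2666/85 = 31 + 31/85 = 31.36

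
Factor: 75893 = 29^1*2617^1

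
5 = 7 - 2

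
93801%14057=9459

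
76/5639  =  76/5639=0.01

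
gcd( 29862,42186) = 474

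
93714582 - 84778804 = 8935778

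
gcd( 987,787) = 1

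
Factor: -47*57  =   - 2679 = - 3^1*19^1 * 47^1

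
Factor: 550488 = 2^3*3^1 * 22937^1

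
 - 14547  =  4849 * ( - 3)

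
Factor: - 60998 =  - 2^1*7^1*4357^1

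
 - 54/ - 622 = 27/311 = 0.09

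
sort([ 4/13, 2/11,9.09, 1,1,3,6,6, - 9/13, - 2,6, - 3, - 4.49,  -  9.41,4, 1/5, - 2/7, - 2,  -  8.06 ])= [ - 9.41, - 8.06, - 4.49,-3,  -  2, - 2, - 9/13, - 2/7,2/11,1/5, 4/13, 1,1,3,4 , 6,  6,6,  9.09 ] 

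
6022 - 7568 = -1546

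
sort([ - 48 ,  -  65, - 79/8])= [ - 65, - 48, - 79/8]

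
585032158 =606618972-21586814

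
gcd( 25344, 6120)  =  72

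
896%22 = 16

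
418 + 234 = 652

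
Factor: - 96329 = -96329^1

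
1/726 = 1/726=0.00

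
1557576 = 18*86532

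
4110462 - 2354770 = 1755692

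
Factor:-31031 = - 7^1 * 11^1*13^1*31^1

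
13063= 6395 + 6668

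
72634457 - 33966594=38667863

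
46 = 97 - 51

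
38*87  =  3306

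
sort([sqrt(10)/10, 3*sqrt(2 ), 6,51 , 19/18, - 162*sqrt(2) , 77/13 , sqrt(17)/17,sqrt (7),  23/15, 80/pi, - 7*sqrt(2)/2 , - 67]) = [ - 162*sqrt( 2), -67, - 7*sqrt(2)/2,sqrt (17)/17,sqrt( 10) /10,  19/18,23/15 , sqrt( 7) , 3*sqrt( 2 ) , 77/13,6 , 80/pi,51]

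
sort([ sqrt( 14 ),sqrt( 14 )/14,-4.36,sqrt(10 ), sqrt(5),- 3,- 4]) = [ - 4.36, - 4, - 3, sqrt (14 )/14,sqrt( 5), sqrt ( 10 ),sqrt( 14)]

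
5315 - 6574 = -1259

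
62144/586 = 106+14/293 = 106.05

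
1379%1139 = 240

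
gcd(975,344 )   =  1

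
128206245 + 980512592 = 1108718837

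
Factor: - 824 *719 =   -  592456  =  - 2^3 * 103^1*719^1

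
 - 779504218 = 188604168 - 968108386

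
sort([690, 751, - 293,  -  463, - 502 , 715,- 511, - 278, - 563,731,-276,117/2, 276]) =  [-563, - 511, -502,- 463, - 293, - 278 , - 276,117/2,276, 690,715, 731,751]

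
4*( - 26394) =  - 105576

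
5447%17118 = 5447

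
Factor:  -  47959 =  -  199^1*241^1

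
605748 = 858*706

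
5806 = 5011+795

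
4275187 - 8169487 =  - 3894300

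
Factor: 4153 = 4153^1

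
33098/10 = 3309 + 4/5 = 3309.80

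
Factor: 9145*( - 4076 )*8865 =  - 2^2* 3^2*5^2 *31^1*59^1*197^1*1019^1  =  -330443052300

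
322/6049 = 14/263 = 0.05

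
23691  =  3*7897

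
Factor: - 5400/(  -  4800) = 9/8 = 2^( - 3 )*3^2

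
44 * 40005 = 1760220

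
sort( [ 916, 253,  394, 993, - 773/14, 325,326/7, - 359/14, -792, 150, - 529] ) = [ - 792, - 529 , - 773/14,-359/14, 326/7,150,253,325, 394, 916,  993 ]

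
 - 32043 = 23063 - 55106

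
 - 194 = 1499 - 1693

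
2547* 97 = 247059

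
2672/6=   1336/3 = 445.33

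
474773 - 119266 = 355507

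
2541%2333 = 208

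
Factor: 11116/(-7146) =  - 14/9 = - 2^1*3^ ( - 2 )*7^1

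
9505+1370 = 10875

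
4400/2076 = 2 + 62/519  =  2.12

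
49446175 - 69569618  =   - 20123443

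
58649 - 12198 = 46451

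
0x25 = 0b100101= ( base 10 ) 37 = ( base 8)45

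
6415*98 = 628670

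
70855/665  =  106+73/133 = 106.55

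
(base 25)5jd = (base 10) 3613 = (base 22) 7a5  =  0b111000011101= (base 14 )1461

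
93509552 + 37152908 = 130662460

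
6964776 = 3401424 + 3563352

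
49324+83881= 133205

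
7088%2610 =1868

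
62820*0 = 0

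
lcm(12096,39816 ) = 955584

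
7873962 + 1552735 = 9426697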